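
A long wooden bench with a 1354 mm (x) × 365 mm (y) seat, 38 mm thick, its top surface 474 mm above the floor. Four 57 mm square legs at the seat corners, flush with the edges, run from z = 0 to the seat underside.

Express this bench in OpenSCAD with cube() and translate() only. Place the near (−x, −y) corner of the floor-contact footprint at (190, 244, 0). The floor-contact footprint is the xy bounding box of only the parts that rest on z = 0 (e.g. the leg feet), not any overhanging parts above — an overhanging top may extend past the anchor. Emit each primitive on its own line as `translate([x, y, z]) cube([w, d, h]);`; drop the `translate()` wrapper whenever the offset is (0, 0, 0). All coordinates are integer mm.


translate([190, 244, 436]) cube([1354, 365, 38]);
translate([190, 244, 0]) cube([57, 57, 436]);
translate([190, 552, 0]) cube([57, 57, 436]);
translate([1487, 244, 0]) cube([57, 57, 436]);
translate([1487, 552, 0]) cube([57, 57, 436]);


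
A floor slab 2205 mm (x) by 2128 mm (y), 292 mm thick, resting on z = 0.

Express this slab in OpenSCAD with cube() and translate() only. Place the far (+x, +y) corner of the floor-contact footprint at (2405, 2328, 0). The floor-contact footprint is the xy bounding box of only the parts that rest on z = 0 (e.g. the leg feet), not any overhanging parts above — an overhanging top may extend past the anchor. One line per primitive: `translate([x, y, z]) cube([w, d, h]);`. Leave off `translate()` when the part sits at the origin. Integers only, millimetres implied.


translate([200, 200, 0]) cube([2205, 2128, 292]);


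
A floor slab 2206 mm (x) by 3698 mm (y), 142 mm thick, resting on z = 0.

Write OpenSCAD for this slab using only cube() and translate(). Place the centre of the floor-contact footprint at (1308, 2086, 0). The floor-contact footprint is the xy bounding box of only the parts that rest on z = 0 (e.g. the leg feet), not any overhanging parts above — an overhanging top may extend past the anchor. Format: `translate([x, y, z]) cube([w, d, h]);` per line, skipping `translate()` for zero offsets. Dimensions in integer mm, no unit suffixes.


translate([205, 237, 0]) cube([2206, 3698, 142]);


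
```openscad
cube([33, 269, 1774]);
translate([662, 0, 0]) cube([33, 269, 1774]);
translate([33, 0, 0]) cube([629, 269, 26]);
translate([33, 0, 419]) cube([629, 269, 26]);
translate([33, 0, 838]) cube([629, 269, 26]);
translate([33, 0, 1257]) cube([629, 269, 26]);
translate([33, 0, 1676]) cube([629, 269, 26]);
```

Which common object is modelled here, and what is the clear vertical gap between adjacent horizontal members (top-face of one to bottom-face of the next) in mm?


A bookshelf. The clear shelf gap is 393 mm.

Two tall side panels with 5 horizontal boards between them — a bookshelf. The first two shelf undersides are at z = 0 and z = 419; with shelf thickness 26, the clear gap is 419 − 0 − 26 = 393 mm.


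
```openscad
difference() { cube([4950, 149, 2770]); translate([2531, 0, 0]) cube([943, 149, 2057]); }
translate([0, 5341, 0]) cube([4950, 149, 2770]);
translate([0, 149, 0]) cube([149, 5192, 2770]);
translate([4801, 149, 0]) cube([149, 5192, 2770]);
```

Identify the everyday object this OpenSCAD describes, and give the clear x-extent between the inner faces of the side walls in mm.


A single room. The interior width is 4652 mm.

Four walls enclosing a rectangle with a door in the front wall — a room. Outside width 4950 minus two 149 mm walls gives 4652 mm.


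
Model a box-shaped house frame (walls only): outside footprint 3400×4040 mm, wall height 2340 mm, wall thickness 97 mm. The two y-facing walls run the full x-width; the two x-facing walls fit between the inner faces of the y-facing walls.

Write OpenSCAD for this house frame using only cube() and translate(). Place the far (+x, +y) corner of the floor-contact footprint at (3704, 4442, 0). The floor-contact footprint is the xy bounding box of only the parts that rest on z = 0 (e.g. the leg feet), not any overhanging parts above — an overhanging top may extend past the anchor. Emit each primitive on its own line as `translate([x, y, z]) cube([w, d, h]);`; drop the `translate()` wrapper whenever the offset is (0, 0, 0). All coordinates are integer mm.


translate([304, 402, 0]) cube([3400, 97, 2340]);
translate([304, 4345, 0]) cube([3400, 97, 2340]);
translate([304, 499, 0]) cube([97, 3846, 2340]);
translate([3607, 499, 0]) cube([97, 3846, 2340]);


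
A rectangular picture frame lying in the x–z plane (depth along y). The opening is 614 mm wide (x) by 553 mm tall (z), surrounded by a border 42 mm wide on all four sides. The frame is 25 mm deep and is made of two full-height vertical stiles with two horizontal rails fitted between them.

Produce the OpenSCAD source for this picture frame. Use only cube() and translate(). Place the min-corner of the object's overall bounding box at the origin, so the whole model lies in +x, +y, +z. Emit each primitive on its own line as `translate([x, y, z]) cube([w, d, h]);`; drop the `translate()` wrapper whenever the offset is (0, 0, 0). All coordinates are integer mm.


cube([42, 25, 637]);
translate([656, 0, 0]) cube([42, 25, 637]);
translate([42, 0, 0]) cube([614, 25, 42]);
translate([42, 0, 595]) cube([614, 25, 42]);


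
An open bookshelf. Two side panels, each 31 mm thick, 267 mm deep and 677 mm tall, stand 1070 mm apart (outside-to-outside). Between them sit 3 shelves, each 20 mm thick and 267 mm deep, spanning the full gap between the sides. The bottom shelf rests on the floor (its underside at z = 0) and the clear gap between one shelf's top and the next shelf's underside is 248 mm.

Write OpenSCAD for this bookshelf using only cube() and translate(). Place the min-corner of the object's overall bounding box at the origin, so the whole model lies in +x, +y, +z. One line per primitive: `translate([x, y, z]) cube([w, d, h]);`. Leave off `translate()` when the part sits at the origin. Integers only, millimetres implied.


cube([31, 267, 677]);
translate([1039, 0, 0]) cube([31, 267, 677]);
translate([31, 0, 0]) cube([1008, 267, 20]);
translate([31, 0, 268]) cube([1008, 267, 20]);
translate([31, 0, 536]) cube([1008, 267, 20]);


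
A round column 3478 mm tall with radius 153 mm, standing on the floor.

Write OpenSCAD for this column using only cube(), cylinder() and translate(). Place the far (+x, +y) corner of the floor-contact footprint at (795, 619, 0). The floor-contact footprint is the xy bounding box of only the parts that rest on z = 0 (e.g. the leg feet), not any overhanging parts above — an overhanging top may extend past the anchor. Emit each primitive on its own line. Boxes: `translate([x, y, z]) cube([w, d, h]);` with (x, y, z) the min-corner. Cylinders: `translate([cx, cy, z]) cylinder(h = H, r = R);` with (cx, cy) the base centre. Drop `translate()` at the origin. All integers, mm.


translate([642, 466, 0]) cylinder(h = 3478, r = 153);


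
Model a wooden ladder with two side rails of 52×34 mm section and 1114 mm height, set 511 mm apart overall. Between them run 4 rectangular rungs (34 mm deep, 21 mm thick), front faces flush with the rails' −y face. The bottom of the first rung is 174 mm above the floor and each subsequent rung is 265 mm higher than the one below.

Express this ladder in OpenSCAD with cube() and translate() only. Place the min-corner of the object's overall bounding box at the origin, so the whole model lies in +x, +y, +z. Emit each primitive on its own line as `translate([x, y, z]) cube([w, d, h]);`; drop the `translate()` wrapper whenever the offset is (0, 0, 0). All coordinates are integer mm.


cube([52, 34, 1114]);
translate([459, 0, 0]) cube([52, 34, 1114]);
translate([52, 0, 174]) cube([407, 34, 21]);
translate([52, 0, 439]) cube([407, 34, 21]);
translate([52, 0, 704]) cube([407, 34, 21]);
translate([52, 0, 969]) cube([407, 34, 21]);


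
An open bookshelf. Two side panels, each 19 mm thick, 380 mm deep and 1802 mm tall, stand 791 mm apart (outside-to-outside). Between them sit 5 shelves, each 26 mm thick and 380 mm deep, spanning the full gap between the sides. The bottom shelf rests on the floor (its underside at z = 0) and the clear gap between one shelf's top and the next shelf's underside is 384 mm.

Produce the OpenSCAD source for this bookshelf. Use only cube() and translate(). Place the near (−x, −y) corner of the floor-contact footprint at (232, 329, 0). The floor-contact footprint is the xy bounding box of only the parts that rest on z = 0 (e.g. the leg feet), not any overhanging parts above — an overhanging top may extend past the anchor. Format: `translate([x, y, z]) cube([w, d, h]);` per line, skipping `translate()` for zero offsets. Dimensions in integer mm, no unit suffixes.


translate([232, 329, 0]) cube([19, 380, 1802]);
translate([1004, 329, 0]) cube([19, 380, 1802]);
translate([251, 329, 0]) cube([753, 380, 26]);
translate([251, 329, 410]) cube([753, 380, 26]);
translate([251, 329, 820]) cube([753, 380, 26]);
translate([251, 329, 1230]) cube([753, 380, 26]);
translate([251, 329, 1640]) cube([753, 380, 26]);


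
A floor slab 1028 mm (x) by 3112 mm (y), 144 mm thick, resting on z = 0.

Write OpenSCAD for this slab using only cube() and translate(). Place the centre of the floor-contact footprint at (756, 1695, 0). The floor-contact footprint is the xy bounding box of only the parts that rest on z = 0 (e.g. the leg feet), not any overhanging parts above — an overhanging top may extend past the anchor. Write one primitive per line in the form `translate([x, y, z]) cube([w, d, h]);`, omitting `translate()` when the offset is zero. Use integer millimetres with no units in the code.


translate([242, 139, 0]) cube([1028, 3112, 144]);


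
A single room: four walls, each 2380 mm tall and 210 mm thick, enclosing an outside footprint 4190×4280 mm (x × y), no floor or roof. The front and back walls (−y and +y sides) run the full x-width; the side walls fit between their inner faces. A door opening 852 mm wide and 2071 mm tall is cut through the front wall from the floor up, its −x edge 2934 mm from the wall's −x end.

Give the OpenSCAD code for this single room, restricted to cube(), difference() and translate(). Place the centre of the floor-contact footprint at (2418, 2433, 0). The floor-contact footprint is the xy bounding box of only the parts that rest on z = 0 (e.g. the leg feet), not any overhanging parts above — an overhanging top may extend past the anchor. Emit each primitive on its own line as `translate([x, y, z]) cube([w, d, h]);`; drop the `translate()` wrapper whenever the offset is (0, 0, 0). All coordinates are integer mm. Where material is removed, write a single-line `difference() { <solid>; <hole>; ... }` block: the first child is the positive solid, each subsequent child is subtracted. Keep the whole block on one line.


difference() { translate([323, 293, 0]) cube([4190, 210, 2380]); translate([3257, 293, 0]) cube([852, 210, 2071]); }
translate([323, 4363, 0]) cube([4190, 210, 2380]);
translate([323, 503, 0]) cube([210, 3860, 2380]);
translate([4303, 503, 0]) cube([210, 3860, 2380]);


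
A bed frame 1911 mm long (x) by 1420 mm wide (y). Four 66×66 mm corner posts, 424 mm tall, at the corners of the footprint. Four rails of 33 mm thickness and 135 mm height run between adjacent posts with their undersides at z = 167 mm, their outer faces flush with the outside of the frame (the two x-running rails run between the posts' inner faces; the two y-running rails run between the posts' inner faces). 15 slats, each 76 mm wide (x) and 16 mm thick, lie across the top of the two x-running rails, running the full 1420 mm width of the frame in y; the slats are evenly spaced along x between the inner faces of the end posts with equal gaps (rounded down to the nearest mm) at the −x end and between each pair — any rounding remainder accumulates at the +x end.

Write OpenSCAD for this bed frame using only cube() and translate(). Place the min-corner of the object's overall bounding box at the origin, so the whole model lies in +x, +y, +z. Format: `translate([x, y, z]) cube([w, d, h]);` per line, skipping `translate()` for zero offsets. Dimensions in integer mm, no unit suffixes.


// slat z = rail_z + rail_h = 167 + 135 = 302
// slat gap = ⌊(1779 − 15·76) / 16⌋ = 39
cube([66, 66, 424]);
translate([0, 1354, 0]) cube([66, 66, 424]);
translate([1845, 0, 0]) cube([66, 66, 424]);
translate([1845, 1354, 0]) cube([66, 66, 424]);
translate([66, 0, 167]) cube([1779, 33, 135]);
translate([66, 1387, 167]) cube([1779, 33, 135]);
translate([0, 66, 167]) cube([33, 1288, 135]);
translate([1878, 66, 167]) cube([33, 1288, 135]);
translate([105, 0, 302]) cube([76, 1420, 16]);
translate([220, 0, 302]) cube([76, 1420, 16]);
translate([335, 0, 302]) cube([76, 1420, 16]);
translate([450, 0, 302]) cube([76, 1420, 16]);
translate([565, 0, 302]) cube([76, 1420, 16]);
translate([680, 0, 302]) cube([76, 1420, 16]);
translate([795, 0, 302]) cube([76, 1420, 16]);
translate([910, 0, 302]) cube([76, 1420, 16]);
translate([1025, 0, 302]) cube([76, 1420, 16]);
translate([1140, 0, 302]) cube([76, 1420, 16]);
translate([1255, 0, 302]) cube([76, 1420, 16]);
translate([1370, 0, 302]) cube([76, 1420, 16]);
translate([1485, 0, 302]) cube([76, 1420, 16]);
translate([1600, 0, 302]) cube([76, 1420, 16]);
translate([1715, 0, 302]) cube([76, 1420, 16]);


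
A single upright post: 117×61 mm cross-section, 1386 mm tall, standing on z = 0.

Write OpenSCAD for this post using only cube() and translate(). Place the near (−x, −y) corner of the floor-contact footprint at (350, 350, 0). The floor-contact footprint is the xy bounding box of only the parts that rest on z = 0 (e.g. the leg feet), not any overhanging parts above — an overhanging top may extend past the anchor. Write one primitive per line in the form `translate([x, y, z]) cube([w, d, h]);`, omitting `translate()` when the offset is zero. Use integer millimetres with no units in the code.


translate([350, 350, 0]) cube([117, 61, 1386]);


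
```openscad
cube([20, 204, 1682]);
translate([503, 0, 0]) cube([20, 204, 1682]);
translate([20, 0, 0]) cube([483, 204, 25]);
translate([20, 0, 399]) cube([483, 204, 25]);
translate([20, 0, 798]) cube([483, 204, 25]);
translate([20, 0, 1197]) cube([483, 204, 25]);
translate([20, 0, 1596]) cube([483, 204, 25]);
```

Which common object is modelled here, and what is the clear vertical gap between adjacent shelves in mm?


A bookshelf. The clear shelf gap is 374 mm.

Two tall side panels with 5 horizontal boards between them — a bookshelf. The first two shelf undersides are at z = 0 and z = 399; with shelf thickness 25, the clear gap is 399 − 0 − 25 = 374 mm.


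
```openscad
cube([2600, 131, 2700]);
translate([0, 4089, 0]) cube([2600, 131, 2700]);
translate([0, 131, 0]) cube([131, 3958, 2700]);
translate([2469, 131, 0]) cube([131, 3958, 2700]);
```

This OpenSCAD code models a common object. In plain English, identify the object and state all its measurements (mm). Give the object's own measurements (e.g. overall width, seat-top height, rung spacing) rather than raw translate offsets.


The wall frame of a small rectangular building: four walls, each 2700 mm tall and 131 mm thick, enclosing a footprint 2600 mm (x) by 4220 mm (y) outside-to-outside, with no floor or roof. The front and back walls (the −y and +y sides) span the full width; the two side walls fit between them.


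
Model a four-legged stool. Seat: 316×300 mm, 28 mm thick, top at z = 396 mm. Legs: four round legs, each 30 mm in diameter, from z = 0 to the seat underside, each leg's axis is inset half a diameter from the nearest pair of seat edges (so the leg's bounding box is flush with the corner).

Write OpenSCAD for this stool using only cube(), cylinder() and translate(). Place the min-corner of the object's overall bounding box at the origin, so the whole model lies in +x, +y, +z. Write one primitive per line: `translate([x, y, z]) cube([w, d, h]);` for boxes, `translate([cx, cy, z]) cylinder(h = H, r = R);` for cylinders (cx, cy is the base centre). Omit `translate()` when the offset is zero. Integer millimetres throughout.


translate([0, 0, 368]) cube([316, 300, 28]);
translate([15, 15, 0]) cylinder(h = 368, r = 15);
translate([301, 15, 0]) cylinder(h = 368, r = 15);
translate([15, 285, 0]) cylinder(h = 368, r = 15);
translate([301, 285, 0]) cylinder(h = 368, r = 15);


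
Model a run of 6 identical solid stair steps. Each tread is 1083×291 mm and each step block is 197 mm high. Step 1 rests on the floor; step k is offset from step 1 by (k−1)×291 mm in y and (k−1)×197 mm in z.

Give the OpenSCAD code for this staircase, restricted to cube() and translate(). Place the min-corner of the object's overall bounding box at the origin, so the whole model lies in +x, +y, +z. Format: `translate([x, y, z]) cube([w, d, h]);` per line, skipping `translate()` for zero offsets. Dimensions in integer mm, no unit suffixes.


cube([1083, 291, 197]);
translate([0, 291, 197]) cube([1083, 291, 197]);
translate([0, 582, 394]) cube([1083, 291, 197]);
translate([0, 873, 591]) cube([1083, 291, 197]);
translate([0, 1164, 788]) cube([1083, 291, 197]);
translate([0, 1455, 985]) cube([1083, 291, 197]);


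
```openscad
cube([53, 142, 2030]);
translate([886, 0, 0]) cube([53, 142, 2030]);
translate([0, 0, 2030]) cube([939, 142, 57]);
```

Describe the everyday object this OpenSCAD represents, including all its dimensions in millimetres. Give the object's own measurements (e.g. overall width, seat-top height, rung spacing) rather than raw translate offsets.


A door frame. The clear opening is 833 mm wide and 2030 mm high. Two 53 mm wide jambs, 142 mm deep, stand either side of the opening from the floor to the top of the opening. A 57 mm thick head sits across the top of both jambs, spanning the full outside width of the frame.


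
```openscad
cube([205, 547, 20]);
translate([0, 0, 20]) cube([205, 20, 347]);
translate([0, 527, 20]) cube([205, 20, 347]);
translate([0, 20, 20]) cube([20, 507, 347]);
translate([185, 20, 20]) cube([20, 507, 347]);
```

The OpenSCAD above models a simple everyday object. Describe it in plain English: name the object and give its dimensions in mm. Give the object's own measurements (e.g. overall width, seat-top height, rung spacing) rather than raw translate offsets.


An open-topped rectangular box: outside dimensions 205×547×367 mm, with a uniform wall and base thickness of 20 mm. The base is a full 205×547 slab on the floor; four walls sit on top of the base. The front and back walls (the −y and +y sides) span the full width; the two side walls fit between them.


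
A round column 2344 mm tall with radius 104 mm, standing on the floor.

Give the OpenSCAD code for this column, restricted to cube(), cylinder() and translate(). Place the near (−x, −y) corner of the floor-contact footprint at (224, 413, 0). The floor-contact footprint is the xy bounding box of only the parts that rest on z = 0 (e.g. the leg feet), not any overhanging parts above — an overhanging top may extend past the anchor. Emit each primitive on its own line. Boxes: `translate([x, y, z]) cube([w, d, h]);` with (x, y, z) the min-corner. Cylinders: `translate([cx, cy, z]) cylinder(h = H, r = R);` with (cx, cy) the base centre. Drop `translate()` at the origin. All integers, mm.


translate([328, 517, 0]) cylinder(h = 2344, r = 104);


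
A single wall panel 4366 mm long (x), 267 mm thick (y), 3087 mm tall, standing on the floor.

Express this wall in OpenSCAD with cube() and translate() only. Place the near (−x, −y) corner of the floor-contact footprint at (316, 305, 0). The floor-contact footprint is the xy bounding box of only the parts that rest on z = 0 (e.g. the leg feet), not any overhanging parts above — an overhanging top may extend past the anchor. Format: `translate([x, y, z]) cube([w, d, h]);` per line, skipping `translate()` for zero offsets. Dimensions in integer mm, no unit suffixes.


translate([316, 305, 0]) cube([4366, 267, 3087]);


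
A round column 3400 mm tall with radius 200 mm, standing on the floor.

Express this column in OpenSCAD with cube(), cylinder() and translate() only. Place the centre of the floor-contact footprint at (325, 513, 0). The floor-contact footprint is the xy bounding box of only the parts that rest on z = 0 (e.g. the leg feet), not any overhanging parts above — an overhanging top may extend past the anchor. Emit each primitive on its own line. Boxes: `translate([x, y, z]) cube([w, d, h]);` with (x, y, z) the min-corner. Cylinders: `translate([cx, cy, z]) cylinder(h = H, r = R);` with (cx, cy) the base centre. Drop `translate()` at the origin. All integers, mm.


translate([325, 513, 0]) cylinder(h = 3400, r = 200);


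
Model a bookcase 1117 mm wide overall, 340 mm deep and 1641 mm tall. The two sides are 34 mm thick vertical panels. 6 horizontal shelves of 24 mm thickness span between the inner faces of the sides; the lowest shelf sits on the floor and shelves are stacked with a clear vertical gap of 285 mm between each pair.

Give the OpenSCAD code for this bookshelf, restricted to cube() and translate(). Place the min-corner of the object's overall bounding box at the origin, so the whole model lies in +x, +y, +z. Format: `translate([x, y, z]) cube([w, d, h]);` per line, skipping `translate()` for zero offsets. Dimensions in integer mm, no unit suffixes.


cube([34, 340, 1641]);
translate([1083, 0, 0]) cube([34, 340, 1641]);
translate([34, 0, 0]) cube([1049, 340, 24]);
translate([34, 0, 309]) cube([1049, 340, 24]);
translate([34, 0, 618]) cube([1049, 340, 24]);
translate([34, 0, 927]) cube([1049, 340, 24]);
translate([34, 0, 1236]) cube([1049, 340, 24]);
translate([34, 0, 1545]) cube([1049, 340, 24]);


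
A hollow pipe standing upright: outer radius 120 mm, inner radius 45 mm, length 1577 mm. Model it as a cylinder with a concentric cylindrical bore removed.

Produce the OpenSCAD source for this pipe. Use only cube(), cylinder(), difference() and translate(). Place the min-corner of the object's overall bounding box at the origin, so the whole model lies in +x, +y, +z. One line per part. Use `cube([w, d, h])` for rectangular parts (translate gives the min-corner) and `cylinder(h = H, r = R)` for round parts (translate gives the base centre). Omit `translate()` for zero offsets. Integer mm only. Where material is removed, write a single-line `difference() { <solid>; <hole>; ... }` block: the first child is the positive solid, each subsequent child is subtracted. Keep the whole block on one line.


difference() { translate([120, 120, 0]) cylinder(h = 1577, r = 120); translate([120, 120, 0]) cylinder(h = 1577, r = 45); }


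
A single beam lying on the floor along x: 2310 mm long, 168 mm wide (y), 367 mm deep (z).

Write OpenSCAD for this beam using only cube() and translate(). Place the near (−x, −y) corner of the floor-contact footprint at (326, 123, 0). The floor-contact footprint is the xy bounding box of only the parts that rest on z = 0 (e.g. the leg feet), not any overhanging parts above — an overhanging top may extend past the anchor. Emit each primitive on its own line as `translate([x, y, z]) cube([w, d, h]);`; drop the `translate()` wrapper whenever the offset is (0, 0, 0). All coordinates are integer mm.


translate([326, 123, 0]) cube([2310, 168, 367]);


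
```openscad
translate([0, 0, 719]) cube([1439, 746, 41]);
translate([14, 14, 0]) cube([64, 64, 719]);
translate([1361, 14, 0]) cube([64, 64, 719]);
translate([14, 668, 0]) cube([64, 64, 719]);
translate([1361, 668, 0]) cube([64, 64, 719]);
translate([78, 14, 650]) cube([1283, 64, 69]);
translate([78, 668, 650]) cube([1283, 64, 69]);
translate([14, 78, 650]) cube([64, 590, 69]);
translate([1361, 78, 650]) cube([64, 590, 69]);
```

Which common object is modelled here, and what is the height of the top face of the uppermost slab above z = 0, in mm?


A table. The table height is 760 mm.

A 1439×746×41 slab sits at z = 719 on four 64 mm square posts — a table. The top surface is at 719 + 41 = 760 mm.


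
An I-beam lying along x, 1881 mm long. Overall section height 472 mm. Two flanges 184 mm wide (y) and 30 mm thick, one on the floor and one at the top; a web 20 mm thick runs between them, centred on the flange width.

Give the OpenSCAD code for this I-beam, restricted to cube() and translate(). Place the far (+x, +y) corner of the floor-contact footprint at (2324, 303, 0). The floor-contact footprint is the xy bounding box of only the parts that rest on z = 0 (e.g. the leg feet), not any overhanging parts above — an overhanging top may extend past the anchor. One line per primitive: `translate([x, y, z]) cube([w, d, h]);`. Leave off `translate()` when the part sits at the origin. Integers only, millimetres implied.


translate([443, 119, 0]) cube([1881, 184, 30]);
translate([443, 201, 30]) cube([1881, 20, 412]);
translate([443, 119, 442]) cube([1881, 184, 30]);


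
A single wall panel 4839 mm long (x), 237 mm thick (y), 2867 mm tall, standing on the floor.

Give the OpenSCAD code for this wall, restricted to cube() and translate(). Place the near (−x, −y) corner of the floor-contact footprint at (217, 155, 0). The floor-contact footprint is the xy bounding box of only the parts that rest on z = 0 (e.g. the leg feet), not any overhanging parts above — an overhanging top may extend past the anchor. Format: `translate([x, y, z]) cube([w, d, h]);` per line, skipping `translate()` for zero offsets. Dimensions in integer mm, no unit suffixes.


translate([217, 155, 0]) cube([4839, 237, 2867]);


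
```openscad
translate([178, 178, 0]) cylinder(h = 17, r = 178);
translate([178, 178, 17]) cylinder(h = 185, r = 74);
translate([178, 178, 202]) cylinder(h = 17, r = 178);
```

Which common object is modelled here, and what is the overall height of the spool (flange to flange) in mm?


A spool. The overall height is 219 mm.

Three coaxial cylinders, large–small–large — a spool. Two 17 mm flanges and a 185 mm core give 17 + 185 + 17 = 219 mm.


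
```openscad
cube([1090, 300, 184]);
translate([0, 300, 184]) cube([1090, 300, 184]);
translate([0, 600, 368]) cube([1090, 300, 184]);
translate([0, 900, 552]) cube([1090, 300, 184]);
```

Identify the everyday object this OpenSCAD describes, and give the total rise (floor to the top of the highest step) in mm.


A staircase. The total rise is 736 mm.

4 identical blocks, each offset up and back from the previous — a staircase. Each step is 184 mm tall and there are 4 of them, so the total rise is 4 × 184 = 736 mm.


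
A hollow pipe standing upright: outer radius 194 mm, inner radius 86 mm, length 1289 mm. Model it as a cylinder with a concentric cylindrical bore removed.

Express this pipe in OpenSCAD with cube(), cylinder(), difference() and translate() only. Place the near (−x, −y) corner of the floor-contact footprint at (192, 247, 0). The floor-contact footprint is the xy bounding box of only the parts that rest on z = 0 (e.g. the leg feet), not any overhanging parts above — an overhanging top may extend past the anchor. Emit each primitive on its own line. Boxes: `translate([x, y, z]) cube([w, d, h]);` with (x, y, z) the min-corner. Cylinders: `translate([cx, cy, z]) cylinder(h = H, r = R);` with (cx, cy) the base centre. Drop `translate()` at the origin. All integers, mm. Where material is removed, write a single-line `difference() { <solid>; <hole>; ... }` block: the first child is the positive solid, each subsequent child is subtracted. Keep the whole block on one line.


difference() { translate([386, 441, 0]) cylinder(h = 1289, r = 194); translate([386, 441, 0]) cylinder(h = 1289, r = 86); }


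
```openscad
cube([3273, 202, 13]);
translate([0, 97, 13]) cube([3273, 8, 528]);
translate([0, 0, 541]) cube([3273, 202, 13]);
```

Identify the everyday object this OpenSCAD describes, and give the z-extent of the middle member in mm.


An I-beam. The web height is 528 mm.

Two wide flanges with a thin centred web — an I-beam. Overall 554 mm minus two 13 mm flanges gives a web of 554 − 2·13 = 528 mm.


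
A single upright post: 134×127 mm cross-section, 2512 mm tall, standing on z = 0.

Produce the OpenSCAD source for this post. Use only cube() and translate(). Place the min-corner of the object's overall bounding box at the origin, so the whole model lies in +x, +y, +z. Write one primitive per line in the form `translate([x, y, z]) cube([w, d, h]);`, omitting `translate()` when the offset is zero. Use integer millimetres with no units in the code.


cube([134, 127, 2512]);


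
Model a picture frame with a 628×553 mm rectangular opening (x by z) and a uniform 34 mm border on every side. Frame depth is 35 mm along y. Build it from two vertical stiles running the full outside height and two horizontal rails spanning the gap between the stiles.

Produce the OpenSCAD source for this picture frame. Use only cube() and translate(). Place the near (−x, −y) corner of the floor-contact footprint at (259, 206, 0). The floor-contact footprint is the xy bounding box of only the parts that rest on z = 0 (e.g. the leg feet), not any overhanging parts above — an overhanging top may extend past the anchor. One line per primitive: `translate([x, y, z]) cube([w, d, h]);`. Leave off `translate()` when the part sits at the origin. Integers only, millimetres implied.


translate([259, 206, 0]) cube([34, 35, 621]);
translate([921, 206, 0]) cube([34, 35, 621]);
translate([293, 206, 0]) cube([628, 35, 34]);
translate([293, 206, 587]) cube([628, 35, 34]);


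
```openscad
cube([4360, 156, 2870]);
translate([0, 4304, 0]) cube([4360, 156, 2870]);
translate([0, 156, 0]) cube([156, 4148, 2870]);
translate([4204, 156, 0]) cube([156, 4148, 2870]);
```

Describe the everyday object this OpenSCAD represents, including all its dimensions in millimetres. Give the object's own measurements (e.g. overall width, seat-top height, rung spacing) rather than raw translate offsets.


The wall frame of a small rectangular building: four walls, each 2870 mm tall and 156 mm thick, enclosing a footprint 4360 mm (x) by 4460 mm (y) outside-to-outside, with no floor or roof. The front and back walls (the −y and +y sides) span the full width; the two side walls fit between them.


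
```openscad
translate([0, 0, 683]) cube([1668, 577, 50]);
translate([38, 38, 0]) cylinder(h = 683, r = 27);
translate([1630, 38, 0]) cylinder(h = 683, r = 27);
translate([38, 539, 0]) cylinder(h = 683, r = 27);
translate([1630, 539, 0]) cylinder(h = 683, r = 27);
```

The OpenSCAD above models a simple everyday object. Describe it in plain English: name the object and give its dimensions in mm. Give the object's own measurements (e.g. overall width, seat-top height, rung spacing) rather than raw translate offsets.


A table: top 1668 mm (x) × 577 mm (y), 50 mm thick, upper face at z = 733 mm, on four round legs of 54 mm diameter, each leg's bounding box inset 11 mm from the nearest pair of top edges from z = 0 to the bottom of the top.


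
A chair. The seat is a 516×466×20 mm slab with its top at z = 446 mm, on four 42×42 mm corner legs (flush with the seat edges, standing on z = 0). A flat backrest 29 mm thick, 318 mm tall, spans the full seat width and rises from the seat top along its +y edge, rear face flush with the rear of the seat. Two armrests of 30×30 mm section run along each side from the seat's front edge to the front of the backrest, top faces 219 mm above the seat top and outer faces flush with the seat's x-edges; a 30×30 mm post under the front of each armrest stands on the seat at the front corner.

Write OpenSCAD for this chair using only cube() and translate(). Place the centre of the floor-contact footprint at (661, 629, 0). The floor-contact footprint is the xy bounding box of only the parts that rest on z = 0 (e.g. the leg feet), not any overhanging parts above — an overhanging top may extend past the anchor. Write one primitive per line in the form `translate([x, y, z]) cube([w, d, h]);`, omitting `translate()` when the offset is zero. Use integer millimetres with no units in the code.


// leg_h = 446 - 20 = 426
// arm post h = 219 - 30 = 189
translate([403, 396, 426]) cube([516, 466, 20]);
translate([403, 396, 0]) cube([42, 42, 426]);
translate([877, 396, 0]) cube([42, 42, 426]);
translate([403, 820, 0]) cube([42, 42, 426]);
translate([877, 820, 0]) cube([42, 42, 426]);
translate([403, 833, 446]) cube([516, 29, 318]);
translate([403, 396, 635]) cube([30, 437, 30]);
translate([889, 396, 635]) cube([30, 437, 30]);
translate([403, 396, 446]) cube([30, 30, 189]);
translate([889, 396, 446]) cube([30, 30, 189]);


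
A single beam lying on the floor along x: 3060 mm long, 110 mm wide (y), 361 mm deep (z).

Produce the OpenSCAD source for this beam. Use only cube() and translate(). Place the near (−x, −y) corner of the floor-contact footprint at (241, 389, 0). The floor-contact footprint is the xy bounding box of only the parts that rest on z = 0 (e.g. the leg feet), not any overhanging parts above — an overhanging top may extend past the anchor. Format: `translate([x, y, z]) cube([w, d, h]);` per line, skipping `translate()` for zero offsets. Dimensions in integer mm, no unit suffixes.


translate([241, 389, 0]) cube([3060, 110, 361]);


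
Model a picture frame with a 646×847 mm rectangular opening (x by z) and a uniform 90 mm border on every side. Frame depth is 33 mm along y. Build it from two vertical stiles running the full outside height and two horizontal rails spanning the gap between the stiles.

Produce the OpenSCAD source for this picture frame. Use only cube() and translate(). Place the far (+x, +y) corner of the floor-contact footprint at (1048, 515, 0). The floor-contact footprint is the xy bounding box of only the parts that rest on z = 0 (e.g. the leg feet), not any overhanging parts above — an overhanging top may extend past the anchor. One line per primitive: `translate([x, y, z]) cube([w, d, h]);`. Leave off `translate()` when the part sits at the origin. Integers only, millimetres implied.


translate([222, 482, 0]) cube([90, 33, 1027]);
translate([958, 482, 0]) cube([90, 33, 1027]);
translate([312, 482, 0]) cube([646, 33, 90]);
translate([312, 482, 937]) cube([646, 33, 90]);


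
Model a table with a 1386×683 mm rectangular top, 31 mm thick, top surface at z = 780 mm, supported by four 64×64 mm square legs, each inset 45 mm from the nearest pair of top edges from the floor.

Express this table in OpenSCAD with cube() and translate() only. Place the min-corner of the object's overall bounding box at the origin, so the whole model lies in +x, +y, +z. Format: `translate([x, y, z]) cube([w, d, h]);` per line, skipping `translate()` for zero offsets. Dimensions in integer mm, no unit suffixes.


translate([0, 0, 749]) cube([1386, 683, 31]);
translate([45, 45, 0]) cube([64, 64, 749]);
translate([1277, 45, 0]) cube([64, 64, 749]);
translate([45, 574, 0]) cube([64, 64, 749]);
translate([1277, 574, 0]) cube([64, 64, 749]);


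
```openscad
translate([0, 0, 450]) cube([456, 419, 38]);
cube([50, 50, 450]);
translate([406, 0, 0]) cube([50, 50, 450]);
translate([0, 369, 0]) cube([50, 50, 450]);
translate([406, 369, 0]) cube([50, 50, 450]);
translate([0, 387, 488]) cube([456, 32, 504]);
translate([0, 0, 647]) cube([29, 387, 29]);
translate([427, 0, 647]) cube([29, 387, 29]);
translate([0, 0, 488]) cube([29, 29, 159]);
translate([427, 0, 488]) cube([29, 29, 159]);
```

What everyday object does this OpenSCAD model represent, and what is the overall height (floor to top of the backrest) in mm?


A chair. The overall height is 992 mm.

A slab on four corner posts with a tall panel at the back — a chair. The seat slab sits at z = 450 with thickness 38, and the 504 mm backrest starts at the seat top, so the overall height is 450 + 38 + 504 = 992 mm.


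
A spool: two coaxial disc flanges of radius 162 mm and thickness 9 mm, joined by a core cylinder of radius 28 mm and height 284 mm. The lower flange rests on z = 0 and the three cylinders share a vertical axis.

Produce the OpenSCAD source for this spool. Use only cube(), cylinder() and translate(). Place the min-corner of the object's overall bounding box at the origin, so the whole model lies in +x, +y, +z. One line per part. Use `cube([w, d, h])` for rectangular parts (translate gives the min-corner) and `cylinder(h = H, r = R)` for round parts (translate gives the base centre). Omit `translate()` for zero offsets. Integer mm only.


translate([162, 162, 0]) cylinder(h = 9, r = 162);
translate([162, 162, 9]) cylinder(h = 284, r = 28);
translate([162, 162, 293]) cylinder(h = 9, r = 162);


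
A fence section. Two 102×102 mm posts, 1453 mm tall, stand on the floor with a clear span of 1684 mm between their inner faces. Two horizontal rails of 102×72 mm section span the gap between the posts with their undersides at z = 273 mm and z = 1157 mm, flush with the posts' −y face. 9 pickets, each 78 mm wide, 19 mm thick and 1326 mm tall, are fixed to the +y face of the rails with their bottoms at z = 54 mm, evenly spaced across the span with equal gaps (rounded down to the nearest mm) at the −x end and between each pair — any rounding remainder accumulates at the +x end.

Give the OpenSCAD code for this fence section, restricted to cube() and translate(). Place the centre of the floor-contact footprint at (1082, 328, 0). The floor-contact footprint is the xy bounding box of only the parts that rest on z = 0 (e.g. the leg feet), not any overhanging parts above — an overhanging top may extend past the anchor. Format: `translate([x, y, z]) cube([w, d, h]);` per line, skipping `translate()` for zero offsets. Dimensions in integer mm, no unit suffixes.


translate([138, 277, 0]) cube([102, 102, 1453]);
translate([1924, 277, 0]) cube([102, 102, 1453]);
translate([240, 277, 273]) cube([1684, 102, 72]);
translate([240, 277, 1157]) cube([1684, 102, 72]);
translate([338, 379, 54]) cube([78, 19, 1326]);
translate([514, 379, 54]) cube([78, 19, 1326]);
translate([690, 379, 54]) cube([78, 19, 1326]);
translate([866, 379, 54]) cube([78, 19, 1326]);
translate([1042, 379, 54]) cube([78, 19, 1326]);
translate([1218, 379, 54]) cube([78, 19, 1326]);
translate([1394, 379, 54]) cube([78, 19, 1326]);
translate([1570, 379, 54]) cube([78, 19, 1326]);
translate([1746, 379, 54]) cube([78, 19, 1326]);


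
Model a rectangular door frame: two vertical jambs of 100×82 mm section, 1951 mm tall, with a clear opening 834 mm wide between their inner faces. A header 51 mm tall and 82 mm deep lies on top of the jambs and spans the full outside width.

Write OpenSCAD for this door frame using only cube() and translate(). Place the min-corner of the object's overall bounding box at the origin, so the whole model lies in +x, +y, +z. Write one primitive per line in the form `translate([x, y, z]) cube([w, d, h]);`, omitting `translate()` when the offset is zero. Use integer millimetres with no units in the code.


cube([100, 82, 1951]);
translate([934, 0, 0]) cube([100, 82, 1951]);
translate([0, 0, 1951]) cube([1034, 82, 51]);


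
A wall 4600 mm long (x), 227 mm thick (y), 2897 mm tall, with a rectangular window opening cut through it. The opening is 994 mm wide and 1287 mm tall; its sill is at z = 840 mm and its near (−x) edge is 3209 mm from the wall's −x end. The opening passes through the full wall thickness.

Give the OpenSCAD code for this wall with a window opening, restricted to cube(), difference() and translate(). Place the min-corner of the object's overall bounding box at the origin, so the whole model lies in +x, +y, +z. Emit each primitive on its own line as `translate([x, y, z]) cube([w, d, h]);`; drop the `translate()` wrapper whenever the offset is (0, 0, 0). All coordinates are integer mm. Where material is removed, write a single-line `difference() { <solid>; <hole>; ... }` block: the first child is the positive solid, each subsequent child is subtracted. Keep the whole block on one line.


difference() { cube([4600, 227, 2897]); translate([3209, 0, 840]) cube([994, 227, 1287]); }


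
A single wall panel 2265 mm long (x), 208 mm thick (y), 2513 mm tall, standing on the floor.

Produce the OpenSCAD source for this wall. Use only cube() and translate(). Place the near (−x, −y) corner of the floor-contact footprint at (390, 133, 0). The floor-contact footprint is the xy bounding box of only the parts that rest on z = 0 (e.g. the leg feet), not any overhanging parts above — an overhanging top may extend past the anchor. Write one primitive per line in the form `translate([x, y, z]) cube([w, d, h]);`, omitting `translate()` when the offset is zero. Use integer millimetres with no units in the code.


translate([390, 133, 0]) cube([2265, 208, 2513]);
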